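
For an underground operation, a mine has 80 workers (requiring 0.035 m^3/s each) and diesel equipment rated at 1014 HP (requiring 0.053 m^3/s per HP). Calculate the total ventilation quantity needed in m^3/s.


56.542 m^3/s

Airflow for workers:
Q_people = 80 * 0.035 = 2.8 m^3/s
Airflow for diesel equipment:
Q_diesel = 1014 * 0.053 = 53.742 m^3/s
Total ventilation:
Q_total = 2.8 + 53.742
= 56.542 m^3/s


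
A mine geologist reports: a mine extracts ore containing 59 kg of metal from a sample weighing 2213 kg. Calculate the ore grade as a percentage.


2.6661%

Ore grade = (metal mass / ore mass) * 100
= (59 / 2213) * 100
= 0.02666064166 * 100
= 2.6661%


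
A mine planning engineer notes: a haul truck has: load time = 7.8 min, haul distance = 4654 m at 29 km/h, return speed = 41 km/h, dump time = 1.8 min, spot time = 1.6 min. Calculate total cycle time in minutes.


27.6397 min

Convert haul speed to m/min: 29 * 1000/60 = 483.3333333 m/min
Haul time = 4654 / 483.3333333 = 9.628965517 min
Convert return speed to m/min: 41 * 1000/60 = 683.3333333 m/min
Return time = 4654 / 683.3333333 = 6.810731707 min
Total cycle time:
= 7.8 + 9.628965517 + 1.8 + 6.810731707 + 1.6
= 27.6397 min


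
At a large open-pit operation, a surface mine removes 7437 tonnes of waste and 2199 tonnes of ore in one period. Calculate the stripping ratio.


3.382

Stripping ratio = waste tonnage / ore tonnage
= 7437 / 2199
= 3.382


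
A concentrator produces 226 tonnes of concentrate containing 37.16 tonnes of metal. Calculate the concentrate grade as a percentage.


Grade = (metal in concentrate / concentrate mass) * 100
= (37.16 / 226) * 100
= 0.1644247788 * 100
= 16.4425%

16.4425%


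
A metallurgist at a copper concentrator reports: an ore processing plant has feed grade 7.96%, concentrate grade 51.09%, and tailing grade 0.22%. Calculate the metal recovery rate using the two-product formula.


Using the two-product formula:
R = 100 * c * (f - t) / (f * (c - t))
Numerator = 100 * 51.09 * (7.96 - 0.22)
= 100 * 51.09 * 7.74
= 39543.66
Denominator = 7.96 * (51.09 - 0.22)
= 7.96 * 50.87
= 404.9252
R = 39543.66 / 404.9252
= 97.6567%

97.6567%


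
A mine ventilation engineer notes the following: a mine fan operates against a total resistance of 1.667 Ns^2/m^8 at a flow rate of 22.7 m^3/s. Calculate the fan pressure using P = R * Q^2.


Compute Q^2:
Q^2 = 22.7^2 = 515.29
Compute pressure:
P = R * Q^2 = 1.667 * 515.29
= 858.9884 Pa

858.9884 Pa


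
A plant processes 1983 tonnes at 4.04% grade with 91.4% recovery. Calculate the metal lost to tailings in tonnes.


Total metal in feed:
= 1983 * 4.04 / 100 = 80.1132 tonnes
Metal recovered:
= 80.1132 * 91.4 / 100 = 73.2234648 tonnes
Metal lost to tailings:
= 80.1132 - 73.2234648
= 6.8897 tonnes

6.8897 tonnes


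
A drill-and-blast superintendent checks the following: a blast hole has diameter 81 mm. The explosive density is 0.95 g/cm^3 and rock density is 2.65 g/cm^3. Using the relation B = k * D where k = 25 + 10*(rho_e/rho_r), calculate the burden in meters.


First, compute k:
rho_e / rho_r = 0.95 / 2.65 = 0.358490566
k = 25 + 10 * 0.358490566 = 28.58490566
Then, compute burden:
B = k * D / 1000 = 28.58490566 * 81 / 1000
= 2315.377358 / 1000
= 2.3154 m

2.3154 m


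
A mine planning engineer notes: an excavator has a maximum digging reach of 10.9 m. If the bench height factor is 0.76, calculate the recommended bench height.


8.284 m

Bench height = reach * factor
= 10.9 * 0.76
= 8.284 m


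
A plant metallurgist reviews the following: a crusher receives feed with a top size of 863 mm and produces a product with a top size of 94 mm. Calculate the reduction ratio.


Reduction ratio = feed size / product size
= 863 / 94
= 9.1809

9.1809


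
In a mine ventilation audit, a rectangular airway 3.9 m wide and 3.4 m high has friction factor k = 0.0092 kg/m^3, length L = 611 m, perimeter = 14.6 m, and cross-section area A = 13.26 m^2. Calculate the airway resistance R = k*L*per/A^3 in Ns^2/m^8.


Compute the numerator:
k * L * per = 0.0092 * 611 * 14.6
= 82.06952
Compute the denominator:
A^3 = 13.26^3 = 2331.473976
Resistance:
R = 82.06952 / 2331.473976
= 0.0352 Ns^2/m^8

0.0352 Ns^2/m^8


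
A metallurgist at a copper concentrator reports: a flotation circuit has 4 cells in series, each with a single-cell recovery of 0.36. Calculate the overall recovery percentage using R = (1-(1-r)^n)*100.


83.2228%

Complement of single-cell recovery:
1 - r = 1 - 0.36 = 0.64
Raise to power n:
(1 - r)^4 = 0.64^4 = 0.16777216
Overall recovery:
R = (1 - 0.16777216) * 100
= 83.2228%


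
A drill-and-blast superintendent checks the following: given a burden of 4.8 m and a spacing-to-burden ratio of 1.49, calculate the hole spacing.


7.152 m

Spacing = burden * ratio
= 4.8 * 1.49
= 7.152 m


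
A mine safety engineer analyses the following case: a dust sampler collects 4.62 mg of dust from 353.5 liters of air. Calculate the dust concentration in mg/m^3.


Convert liters to m^3: 1 m^3 = 1000 L
Concentration = mass / volume * 1000
= 4.62 / 353.5 * 1000
= 0.01306930693 * 1000
= 13.0693 mg/m^3

13.0693 mg/m^3


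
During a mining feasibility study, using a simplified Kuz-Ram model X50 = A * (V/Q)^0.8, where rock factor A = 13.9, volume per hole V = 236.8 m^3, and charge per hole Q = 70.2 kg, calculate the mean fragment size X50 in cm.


36.7663 cm

Compute V/Q:
V/Q = 236.8 / 70.2 = 3.373219373
Raise to the power 0.8:
(V/Q)^0.8 = 3.373219373^0.8 = 2.645060858
Multiply by A:
X50 = 13.9 * 2.645060858
= 36.7663 cm


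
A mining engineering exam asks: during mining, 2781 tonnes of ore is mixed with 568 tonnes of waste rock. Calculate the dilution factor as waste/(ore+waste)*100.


16.9603%

Total material = ore + waste
= 2781 + 568 = 3349 tonnes
Dilution = waste / total * 100
= 568 / 3349 * 100
= 0.1696028665 * 100
= 16.9603%


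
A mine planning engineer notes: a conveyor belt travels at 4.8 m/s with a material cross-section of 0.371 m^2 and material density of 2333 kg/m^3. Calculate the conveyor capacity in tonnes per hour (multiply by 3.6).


Volumetric flow = speed * area
= 4.8 * 0.371 = 1.7808 m^3/s
Mass flow = volumetric * density
= 1.7808 * 2333 = 4154.6064 kg/s
Convert to t/h: multiply by 3.6
Capacity = 4154.6064 * 3.6
= 14956.583 t/h

14956.583 t/h


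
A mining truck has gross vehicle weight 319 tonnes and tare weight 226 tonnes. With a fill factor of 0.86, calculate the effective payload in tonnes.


79.98 tonnes

Maximum payload = gross - tare
= 319 - 226 = 93 tonnes
Effective payload = max payload * fill factor
= 93 * 0.86
= 79.98 tonnes


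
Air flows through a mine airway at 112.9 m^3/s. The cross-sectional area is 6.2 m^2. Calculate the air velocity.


18.2097 m/s

Velocity = flow rate / cross-sectional area
= 112.9 / 6.2
= 18.2097 m/s


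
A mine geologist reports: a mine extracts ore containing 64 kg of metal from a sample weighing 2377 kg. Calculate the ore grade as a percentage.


2.6925%

Ore grade = (metal mass / ore mass) * 100
= (64 / 2377) * 100
= 0.02692469499 * 100
= 2.6925%


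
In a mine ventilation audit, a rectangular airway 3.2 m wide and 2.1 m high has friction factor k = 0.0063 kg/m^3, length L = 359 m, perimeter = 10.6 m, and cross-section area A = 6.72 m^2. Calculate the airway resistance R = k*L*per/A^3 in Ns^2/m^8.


0.079 Ns^2/m^8

Compute the numerator:
k * L * per = 0.0063 * 359 * 10.6
= 23.97402
Compute the denominator:
A^3 = 6.72^3 = 303.464448
Resistance:
R = 23.97402 / 303.464448
= 0.079 Ns^2/m^8


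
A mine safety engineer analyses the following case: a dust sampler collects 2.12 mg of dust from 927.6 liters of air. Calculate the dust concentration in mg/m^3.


Convert liters to m^3: 1 m^3 = 1000 L
Concentration = mass / volume * 1000
= 2.12 / 927.6 * 1000
= 0.002285467874 * 1000
= 2.2855 mg/m^3

2.2855 mg/m^3


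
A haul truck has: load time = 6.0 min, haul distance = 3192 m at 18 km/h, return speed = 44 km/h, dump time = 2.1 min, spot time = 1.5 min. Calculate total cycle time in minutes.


Convert haul speed to m/min: 18 * 1000/60 = 300 m/min
Haul time = 3192 / 300 = 10.64 min
Convert return speed to m/min: 44 * 1000/60 = 733.3333333 m/min
Return time = 3192 / 733.3333333 = 4.352727273 min
Total cycle time:
= 6.0 + 10.64 + 2.1 + 4.352727273 + 1.5
= 24.5927 min

24.5927 min


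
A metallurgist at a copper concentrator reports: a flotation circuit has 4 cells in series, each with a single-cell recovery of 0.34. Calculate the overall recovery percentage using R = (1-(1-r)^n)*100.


Complement of single-cell recovery:
1 - r = 1 - 0.34 = 0.66
Raise to power n:
(1 - r)^4 = 0.66^4 = 0.18974736
Overall recovery:
R = (1 - 0.18974736) * 100
= 81.0253%

81.0253%


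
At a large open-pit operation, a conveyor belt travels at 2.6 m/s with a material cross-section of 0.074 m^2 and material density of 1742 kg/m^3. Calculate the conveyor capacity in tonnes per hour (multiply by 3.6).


Volumetric flow = speed * area
= 2.6 * 0.074 = 0.1924 m^3/s
Mass flow = volumetric * density
= 0.1924 * 1742 = 335.1608 kg/s
Convert to t/h: multiply by 3.6
Capacity = 335.1608 * 3.6
= 1206.5789 t/h

1206.5789 t/h


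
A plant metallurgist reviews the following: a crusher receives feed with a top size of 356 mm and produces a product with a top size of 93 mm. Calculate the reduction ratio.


Reduction ratio = feed size / product size
= 356 / 93
= 3.828

3.828


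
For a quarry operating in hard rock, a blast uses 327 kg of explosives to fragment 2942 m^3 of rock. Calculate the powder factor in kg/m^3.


Powder factor = explosive mass / rock volume
= 327 / 2942
= 0.1111 kg/m^3

0.1111 kg/m^3


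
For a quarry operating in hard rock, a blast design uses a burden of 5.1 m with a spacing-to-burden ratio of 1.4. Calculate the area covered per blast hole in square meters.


First, find the spacing:
Spacing = burden * ratio = 5.1 * 1.4
= 7.14 m
Then, calculate the area:
Area = burden * spacing = 5.1 * 7.14
= 36.414 m^2

36.414 m^2


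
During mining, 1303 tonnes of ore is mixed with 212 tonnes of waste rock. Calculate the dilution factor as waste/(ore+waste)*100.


13.9934%

Total material = ore + waste
= 1303 + 212 = 1515 tonnes
Dilution = waste / total * 100
= 212 / 1515 * 100
= 0.1399339934 * 100
= 13.9934%


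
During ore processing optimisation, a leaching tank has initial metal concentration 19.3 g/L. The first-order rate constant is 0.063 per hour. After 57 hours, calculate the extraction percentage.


97.2429%

Compute the exponent:
-k * t = -0.063 * 57 = -3.591
Remaining concentration:
C = 19.3 * exp(-3.591)
= 19.3 * 0.02757074589
= 0.5321153956 g/L
Extracted = 19.3 - 0.5321153956 = 18.7678846 g/L
Extraction % = 18.7678846 / 19.3 * 100
= 97.2429%


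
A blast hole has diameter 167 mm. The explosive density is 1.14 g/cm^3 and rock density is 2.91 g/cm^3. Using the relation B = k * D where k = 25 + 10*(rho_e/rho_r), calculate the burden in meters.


First, compute k:
rho_e / rho_r = 1.14 / 2.91 = 0.3917525773
k = 25 + 10 * 0.3917525773 = 28.91752577
Then, compute burden:
B = k * D / 1000 = 28.91752577 * 167 / 1000
= 4829.226804 / 1000
= 4.8292 m

4.8292 m


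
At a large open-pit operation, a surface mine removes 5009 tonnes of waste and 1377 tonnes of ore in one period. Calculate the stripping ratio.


Stripping ratio = waste tonnage / ore tonnage
= 5009 / 1377
= 3.6376

3.6376


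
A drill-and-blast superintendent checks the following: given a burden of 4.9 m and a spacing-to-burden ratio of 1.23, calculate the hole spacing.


6.027 m

Spacing = burden * ratio
= 4.9 * 1.23
= 6.027 m


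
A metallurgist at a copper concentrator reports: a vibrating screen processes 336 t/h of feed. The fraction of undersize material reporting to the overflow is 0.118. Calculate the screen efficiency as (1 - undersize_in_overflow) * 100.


Screen efficiency = (1 - fraction of undersize in overflow) * 100
= (1 - 0.118) * 100
= 0.882 * 100
= 88.2%

88.2%


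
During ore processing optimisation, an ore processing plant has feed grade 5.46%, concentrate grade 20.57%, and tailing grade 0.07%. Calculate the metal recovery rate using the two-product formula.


Using the two-product formula:
R = 100 * c * (f - t) / (f * (c - t))
Numerator = 100 * 20.57 * (5.46 - 0.07)
= 100 * 20.57 * 5.39
= 11087.23
Denominator = 5.46 * (20.57 - 0.07)
= 5.46 * 20.5
= 111.93
R = 11087.23 / 111.93
= 99.055%

99.055%


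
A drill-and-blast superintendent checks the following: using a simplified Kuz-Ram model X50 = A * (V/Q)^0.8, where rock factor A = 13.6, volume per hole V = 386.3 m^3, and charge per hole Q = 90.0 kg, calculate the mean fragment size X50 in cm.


43.6199 cm

Compute V/Q:
V/Q = 386.3 / 90.0 = 4.292222222
Raise to the power 0.8:
(V/Q)^0.8 = 4.292222222^0.8 = 3.207345601
Multiply by A:
X50 = 13.6 * 3.207345601
= 43.6199 cm


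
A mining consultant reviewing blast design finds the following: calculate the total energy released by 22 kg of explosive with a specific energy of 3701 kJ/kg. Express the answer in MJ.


81.422 MJ

Energy = mass * specific_energy / 1000
= 22 * 3701 / 1000
= 81422 / 1000
= 81.422 MJ


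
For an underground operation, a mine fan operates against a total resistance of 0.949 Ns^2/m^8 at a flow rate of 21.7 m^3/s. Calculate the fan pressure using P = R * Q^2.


446.8746 Pa

Compute Q^2:
Q^2 = 21.7^2 = 470.89
Compute pressure:
P = R * Q^2 = 0.949 * 470.89
= 446.8746 Pa


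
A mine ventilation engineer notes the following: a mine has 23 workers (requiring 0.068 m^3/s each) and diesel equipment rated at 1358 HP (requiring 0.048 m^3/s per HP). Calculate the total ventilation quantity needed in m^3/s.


66.748 m^3/s

Airflow for workers:
Q_people = 23 * 0.068 = 1.564 m^3/s
Airflow for diesel equipment:
Q_diesel = 1358 * 0.048 = 65.184 m^3/s
Total ventilation:
Q_total = 1.564 + 65.184
= 66.748 m^3/s


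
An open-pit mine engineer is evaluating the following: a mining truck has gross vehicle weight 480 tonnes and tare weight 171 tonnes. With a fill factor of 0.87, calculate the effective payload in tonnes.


268.83 tonnes

Maximum payload = gross - tare
= 480 - 171 = 309 tonnes
Effective payload = max payload * fill factor
= 309 * 0.87
= 268.83 tonnes


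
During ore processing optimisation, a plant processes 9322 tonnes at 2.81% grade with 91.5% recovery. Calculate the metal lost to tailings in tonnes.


Total metal in feed:
= 9322 * 2.81 / 100 = 261.9482 tonnes
Metal recovered:
= 261.9482 * 91.5 / 100 = 239.682603 tonnes
Metal lost to tailings:
= 261.9482 - 239.682603
= 22.2656 tonnes

22.2656 tonnes


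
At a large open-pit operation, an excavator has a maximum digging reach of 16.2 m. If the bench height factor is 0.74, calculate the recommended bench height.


11.988 m

Bench height = reach * factor
= 16.2 * 0.74
= 11.988 m


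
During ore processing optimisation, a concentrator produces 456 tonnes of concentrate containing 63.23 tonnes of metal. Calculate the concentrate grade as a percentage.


Grade = (metal in concentrate / concentrate mass) * 100
= (63.23 / 456) * 100
= 0.1386622807 * 100
= 13.8662%

13.8662%


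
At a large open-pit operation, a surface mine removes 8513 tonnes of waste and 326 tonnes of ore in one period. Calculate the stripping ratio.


26.1135

Stripping ratio = waste tonnage / ore tonnage
= 8513 / 326
= 26.1135


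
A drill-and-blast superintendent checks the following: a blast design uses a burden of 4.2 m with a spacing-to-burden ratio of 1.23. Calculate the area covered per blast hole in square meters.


First, find the spacing:
Spacing = burden * ratio = 4.2 * 1.23
= 5.166 m
Then, calculate the area:
Area = burden * spacing = 4.2 * 5.166
= 21.6972 m^2

21.6972 m^2


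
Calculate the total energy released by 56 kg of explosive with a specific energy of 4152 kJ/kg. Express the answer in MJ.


232.512 MJ

Energy = mass * specific_energy / 1000
= 56 * 4152 / 1000
= 232512 / 1000
= 232.512 MJ


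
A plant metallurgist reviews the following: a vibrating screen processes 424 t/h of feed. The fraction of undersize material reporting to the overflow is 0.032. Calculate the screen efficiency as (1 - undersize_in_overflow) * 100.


96.8%

Screen efficiency = (1 - fraction of undersize in overflow) * 100
= (1 - 0.032) * 100
= 0.968 * 100
= 96.8%


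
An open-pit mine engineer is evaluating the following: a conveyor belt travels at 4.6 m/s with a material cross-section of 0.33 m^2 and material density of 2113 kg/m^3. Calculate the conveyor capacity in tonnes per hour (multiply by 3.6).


11547.1224 t/h

Volumetric flow = speed * area
= 4.6 * 0.33 = 1.518 m^3/s
Mass flow = volumetric * density
= 1.518 * 2113 = 3207.534 kg/s
Convert to t/h: multiply by 3.6
Capacity = 3207.534 * 3.6
= 11547.1224 t/h


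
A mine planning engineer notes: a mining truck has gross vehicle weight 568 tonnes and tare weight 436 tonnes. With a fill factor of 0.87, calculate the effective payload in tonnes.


Maximum payload = gross - tare
= 568 - 436 = 132 tonnes
Effective payload = max payload * fill factor
= 132 * 0.87
= 114.84 tonnes

114.84 tonnes


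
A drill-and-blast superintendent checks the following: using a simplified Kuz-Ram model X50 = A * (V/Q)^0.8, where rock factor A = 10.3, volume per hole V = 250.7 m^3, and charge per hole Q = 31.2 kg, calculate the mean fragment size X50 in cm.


54.5553 cm

Compute V/Q:
V/Q = 250.7 / 31.2 = 8.03525641
Raise to the power 0.8:
(V/Q)^0.8 = 8.03525641^0.8 = 5.296631902
Multiply by A:
X50 = 10.3 * 5.296631902
= 54.5553 cm


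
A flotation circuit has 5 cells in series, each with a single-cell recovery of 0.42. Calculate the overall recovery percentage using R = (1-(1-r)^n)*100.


Complement of single-cell recovery:
1 - r = 1 - 0.42 = 0.58
Raise to power n:
(1 - r)^5 = 0.58^5 = 0.0656356768
Overall recovery:
R = (1 - 0.0656356768) * 100
= 93.4364%

93.4364%


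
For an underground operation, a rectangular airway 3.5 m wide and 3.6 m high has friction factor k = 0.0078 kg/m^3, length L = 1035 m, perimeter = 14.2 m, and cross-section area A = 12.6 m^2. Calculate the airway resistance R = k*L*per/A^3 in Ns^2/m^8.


Compute the numerator:
k * L * per = 0.0078 * 1035 * 14.2
= 114.6366
Compute the denominator:
A^3 = 12.6^3 = 2000.376
Resistance:
R = 114.6366 / 2000.376
= 0.0573 Ns^2/m^8

0.0573 Ns^2/m^8


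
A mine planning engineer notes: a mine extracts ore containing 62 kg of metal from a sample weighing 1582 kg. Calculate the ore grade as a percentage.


Ore grade = (metal mass / ore mass) * 100
= (62 / 1582) * 100
= 0.0391908976 * 100
= 3.9191%

3.9191%


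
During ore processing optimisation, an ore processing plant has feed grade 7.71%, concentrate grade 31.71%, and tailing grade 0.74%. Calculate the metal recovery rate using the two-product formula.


92.5622%

Using the two-product formula:
R = 100 * c * (f - t) / (f * (c - t))
Numerator = 100 * 31.71 * (7.71 - 0.74)
= 100 * 31.71 * 6.97
= 22101.87
Denominator = 7.71 * (31.71 - 0.74)
= 7.71 * 30.97
= 238.7787
R = 22101.87 / 238.7787
= 92.5622%


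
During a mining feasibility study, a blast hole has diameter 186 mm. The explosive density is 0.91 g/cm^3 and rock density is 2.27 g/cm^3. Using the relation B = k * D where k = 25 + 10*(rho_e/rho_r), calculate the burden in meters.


5.3956 m

First, compute k:
rho_e / rho_r = 0.91 / 2.27 = 0.4008810573
k = 25 + 10 * 0.4008810573 = 29.00881057
Then, compute burden:
B = k * D / 1000 = 29.00881057 * 186 / 1000
= 5395.638767 / 1000
= 5.3956 m


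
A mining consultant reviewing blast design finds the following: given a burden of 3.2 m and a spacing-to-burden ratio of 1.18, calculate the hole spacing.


Spacing = burden * ratio
= 3.2 * 1.18
= 3.776 m

3.776 m


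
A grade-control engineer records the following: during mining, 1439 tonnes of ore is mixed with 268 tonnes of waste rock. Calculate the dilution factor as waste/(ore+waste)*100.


15.7001%

Total material = ore + waste
= 1439 + 268 = 1707 tonnes
Dilution = waste / total * 100
= 268 / 1707 * 100
= 0.1570005858 * 100
= 15.7001%


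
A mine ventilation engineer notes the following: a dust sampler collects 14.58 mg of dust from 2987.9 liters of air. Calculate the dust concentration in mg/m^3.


Convert liters to m^3: 1 m^3 = 1000 L
Concentration = mass / volume * 1000
= 14.58 / 2987.9 * 1000
= 0.004879681382 * 1000
= 4.8797 mg/m^3

4.8797 mg/m^3


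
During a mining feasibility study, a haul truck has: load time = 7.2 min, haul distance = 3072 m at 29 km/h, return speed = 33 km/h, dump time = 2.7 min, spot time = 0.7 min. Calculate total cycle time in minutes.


22.5413 min

Convert haul speed to m/min: 29 * 1000/60 = 483.3333333 m/min
Haul time = 3072 / 483.3333333 = 6.355862069 min
Convert return speed to m/min: 33 * 1000/60 = 550 m/min
Return time = 3072 / 550 = 5.585454545 min
Total cycle time:
= 7.2 + 6.355862069 + 2.7 + 5.585454545 + 0.7
= 22.5413 min


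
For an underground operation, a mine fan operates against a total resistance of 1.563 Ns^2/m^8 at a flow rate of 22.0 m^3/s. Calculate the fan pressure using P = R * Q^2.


Compute Q^2:
Q^2 = 22.0^2 = 484.0
Compute pressure:
P = R * Q^2 = 1.563 * 484.0
= 756.492 Pa

756.492 Pa


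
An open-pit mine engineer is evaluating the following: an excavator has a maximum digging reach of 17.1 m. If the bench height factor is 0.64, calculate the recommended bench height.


Bench height = reach * factor
= 17.1 * 0.64
= 10.944 m

10.944 m


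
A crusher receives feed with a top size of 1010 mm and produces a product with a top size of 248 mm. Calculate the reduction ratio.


Reduction ratio = feed size / product size
= 1010 / 248
= 4.0726

4.0726


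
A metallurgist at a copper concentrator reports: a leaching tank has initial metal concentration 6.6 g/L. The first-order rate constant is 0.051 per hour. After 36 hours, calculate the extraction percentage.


Compute the exponent:
-k * t = -0.051 * 36 = -1.836
Remaining concentration:
C = 6.6 * exp(-1.836)
= 6.6 * 0.159453968
= 1.052396189 g/L
Extracted = 6.6 - 1.052396189 = 5.547603811 g/L
Extraction % = 5.547603811 / 6.6 * 100
= 84.0546%

84.0546%


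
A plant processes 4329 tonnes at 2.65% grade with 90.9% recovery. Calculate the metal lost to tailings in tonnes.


Total metal in feed:
= 4329 * 2.65 / 100 = 114.7185 tonnes
Metal recovered:
= 114.7185 * 90.9 / 100 = 104.2791165 tonnes
Metal lost to tailings:
= 114.7185 - 104.2791165
= 10.4394 tonnes

10.4394 tonnes


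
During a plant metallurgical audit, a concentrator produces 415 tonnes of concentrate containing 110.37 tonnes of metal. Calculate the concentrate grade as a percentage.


26.5952%

Grade = (metal in concentrate / concentrate mass) * 100
= (110.37 / 415) * 100
= 0.2659518072 * 100
= 26.5952%


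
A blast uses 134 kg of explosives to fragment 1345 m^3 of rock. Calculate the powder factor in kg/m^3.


Powder factor = explosive mass / rock volume
= 134 / 1345
= 0.0996 kg/m^3

0.0996 kg/m^3


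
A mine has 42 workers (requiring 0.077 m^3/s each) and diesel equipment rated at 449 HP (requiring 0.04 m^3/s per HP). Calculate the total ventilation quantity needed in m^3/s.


21.194 m^3/s

Airflow for workers:
Q_people = 42 * 0.077 = 3.234 m^3/s
Airflow for diesel equipment:
Q_diesel = 449 * 0.04 = 17.96 m^3/s
Total ventilation:
Q_total = 3.234 + 17.96
= 21.194 m^3/s


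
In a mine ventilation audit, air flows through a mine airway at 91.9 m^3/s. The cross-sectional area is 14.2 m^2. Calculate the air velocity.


6.4718 m/s

Velocity = flow rate / cross-sectional area
= 91.9 / 14.2
= 6.4718 m/s


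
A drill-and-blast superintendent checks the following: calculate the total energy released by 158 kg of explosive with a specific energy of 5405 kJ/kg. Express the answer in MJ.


Energy = mass * specific_energy / 1000
= 158 * 5405 / 1000
= 853990 / 1000
= 853.99 MJ

853.99 MJ


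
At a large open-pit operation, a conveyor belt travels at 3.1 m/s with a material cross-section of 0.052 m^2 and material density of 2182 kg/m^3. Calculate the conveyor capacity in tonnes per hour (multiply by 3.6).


Volumetric flow = speed * area
= 3.1 * 0.052 = 0.1612 m^3/s
Mass flow = volumetric * density
= 0.1612 * 2182 = 351.7384 kg/s
Convert to t/h: multiply by 3.6
Capacity = 351.7384 * 3.6
= 1266.2582 t/h

1266.2582 t/h


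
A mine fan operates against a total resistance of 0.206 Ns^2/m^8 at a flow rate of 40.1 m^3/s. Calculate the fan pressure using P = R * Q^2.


Compute Q^2:
Q^2 = 40.1^2 = 1608.01
Compute pressure:
P = R * Q^2 = 0.206 * 1608.01
= 331.2501 Pa

331.2501 Pa


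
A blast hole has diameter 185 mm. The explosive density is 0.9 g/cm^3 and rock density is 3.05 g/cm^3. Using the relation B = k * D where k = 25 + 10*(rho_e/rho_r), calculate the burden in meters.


5.1709 m

First, compute k:
rho_e / rho_r = 0.9 / 3.05 = 0.2950819672
k = 25 + 10 * 0.2950819672 = 27.95081967
Then, compute burden:
B = k * D / 1000 = 27.95081967 * 185 / 1000
= 5170.901639 / 1000
= 5.1709 m


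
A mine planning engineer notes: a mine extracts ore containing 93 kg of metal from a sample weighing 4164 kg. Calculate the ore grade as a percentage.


Ore grade = (metal mass / ore mass) * 100
= (93 / 4164) * 100
= 0.02233429395 * 100
= 2.2334%

2.2334%


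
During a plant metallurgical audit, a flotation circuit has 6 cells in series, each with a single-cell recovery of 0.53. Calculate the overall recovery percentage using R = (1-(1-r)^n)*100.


98.9221%

Complement of single-cell recovery:
1 - r = 1 - 0.53 = 0.47
Raise to power n:
(1 - r)^6 = 0.47^6 = 0.01077921533
Overall recovery:
R = (1 - 0.01077921533) * 100
= 98.9221%


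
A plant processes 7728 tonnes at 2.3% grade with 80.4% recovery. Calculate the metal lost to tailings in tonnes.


Total metal in feed:
= 7728 * 2.3 / 100 = 177.744 tonnes
Metal recovered:
= 177.744 * 80.4 / 100 = 142.906176 tonnes
Metal lost to tailings:
= 177.744 - 142.906176
= 34.8378 tonnes

34.8378 tonnes


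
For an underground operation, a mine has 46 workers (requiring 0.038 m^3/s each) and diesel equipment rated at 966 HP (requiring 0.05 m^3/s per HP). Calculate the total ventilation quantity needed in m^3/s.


50.048 m^3/s

Airflow for workers:
Q_people = 46 * 0.038 = 1.748 m^3/s
Airflow for diesel equipment:
Q_diesel = 966 * 0.05 = 48.3 m^3/s
Total ventilation:
Q_total = 1.748 + 48.3
= 50.048 m^3/s


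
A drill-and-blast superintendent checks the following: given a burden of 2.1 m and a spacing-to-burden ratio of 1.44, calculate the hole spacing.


Spacing = burden * ratio
= 2.1 * 1.44
= 3.024 m

3.024 m


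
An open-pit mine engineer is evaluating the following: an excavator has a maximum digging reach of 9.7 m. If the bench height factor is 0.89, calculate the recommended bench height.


8.633 m

Bench height = reach * factor
= 9.7 * 0.89
= 8.633 m


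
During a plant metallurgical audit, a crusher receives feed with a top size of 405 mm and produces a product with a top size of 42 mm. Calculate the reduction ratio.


Reduction ratio = feed size / product size
= 405 / 42
= 9.6429

9.6429


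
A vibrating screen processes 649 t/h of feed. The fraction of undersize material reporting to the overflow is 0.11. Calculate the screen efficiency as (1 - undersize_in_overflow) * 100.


Screen efficiency = (1 - fraction of undersize in overflow) * 100
= (1 - 0.11) * 100
= 0.89 * 100
= 89.0%

89.0%


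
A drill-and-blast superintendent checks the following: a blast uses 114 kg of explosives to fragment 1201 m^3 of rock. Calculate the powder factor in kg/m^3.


Powder factor = explosive mass / rock volume
= 114 / 1201
= 0.0949 kg/m^3

0.0949 kg/m^3


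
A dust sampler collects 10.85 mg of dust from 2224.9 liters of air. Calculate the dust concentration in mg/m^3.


Convert liters to m^3: 1 m^3 = 1000 L
Concentration = mass / volume * 1000
= 10.85 / 2224.9 * 1000
= 0.004876623668 * 1000
= 4.8766 mg/m^3

4.8766 mg/m^3


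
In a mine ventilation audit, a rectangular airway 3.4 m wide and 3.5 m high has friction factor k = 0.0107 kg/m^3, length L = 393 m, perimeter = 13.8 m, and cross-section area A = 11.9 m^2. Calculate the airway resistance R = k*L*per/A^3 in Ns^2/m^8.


0.0344 Ns^2/m^8

Compute the numerator:
k * L * per = 0.0107 * 393 * 13.8
= 58.03038
Compute the denominator:
A^3 = 11.9^3 = 1685.159
Resistance:
R = 58.03038 / 1685.159
= 0.0344 Ns^2/m^8


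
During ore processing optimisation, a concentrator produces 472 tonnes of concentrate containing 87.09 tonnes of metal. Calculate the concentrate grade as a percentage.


18.4513%

Grade = (metal in concentrate / concentrate mass) * 100
= (87.09 / 472) * 100
= 0.1845127119 * 100
= 18.4513%


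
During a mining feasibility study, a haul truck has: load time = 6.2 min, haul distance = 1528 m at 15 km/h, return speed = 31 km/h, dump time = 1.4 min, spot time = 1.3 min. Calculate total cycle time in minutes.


Convert haul speed to m/min: 15 * 1000/60 = 250 m/min
Haul time = 1528 / 250 = 6.112 min
Convert return speed to m/min: 31 * 1000/60 = 516.6666667 m/min
Return time = 1528 / 516.6666667 = 2.957419355 min
Total cycle time:
= 6.2 + 6.112 + 1.4 + 2.957419355 + 1.3
= 17.9694 min

17.9694 min


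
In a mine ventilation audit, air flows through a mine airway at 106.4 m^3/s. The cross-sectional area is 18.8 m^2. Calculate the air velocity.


Velocity = flow rate / cross-sectional area
= 106.4 / 18.8
= 5.6596 m/s

5.6596 m/s


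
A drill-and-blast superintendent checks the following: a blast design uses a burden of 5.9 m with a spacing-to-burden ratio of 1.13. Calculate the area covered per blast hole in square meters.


First, find the spacing:
Spacing = burden * ratio = 5.9 * 1.13
= 6.667 m
Then, calculate the area:
Area = burden * spacing = 5.9 * 6.667
= 39.3353 m^2

39.3353 m^2


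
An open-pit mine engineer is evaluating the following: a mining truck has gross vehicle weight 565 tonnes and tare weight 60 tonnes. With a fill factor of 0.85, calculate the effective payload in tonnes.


Maximum payload = gross - tare
= 565 - 60 = 505 tonnes
Effective payload = max payload * fill factor
= 505 * 0.85
= 429.25 tonnes

429.25 tonnes


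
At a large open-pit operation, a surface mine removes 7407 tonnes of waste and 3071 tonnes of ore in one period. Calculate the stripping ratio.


Stripping ratio = waste tonnage / ore tonnage
= 7407 / 3071
= 2.4119

2.4119


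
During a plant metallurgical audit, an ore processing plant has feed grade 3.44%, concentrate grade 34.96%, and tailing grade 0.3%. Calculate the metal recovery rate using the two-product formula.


92.0691%

Using the two-product formula:
R = 100 * c * (f - t) / (f * (c - t))
Numerator = 100 * 34.96 * (3.44 - 0.3)
= 100 * 34.96 * 3.14
= 10977.44
Denominator = 3.44 * (34.96 - 0.3)
= 3.44 * 34.66
= 119.2304
R = 10977.44 / 119.2304
= 92.0691%


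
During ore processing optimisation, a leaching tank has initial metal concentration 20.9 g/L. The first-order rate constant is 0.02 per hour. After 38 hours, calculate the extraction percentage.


53.2334%

Compute the exponent:
-k * t = -0.02 * 38 = -0.76
Remaining concentration:
C = 20.9 * exp(-0.76)
= 20.9 * 0.467666427
= 9.774228325 g/L
Extracted = 20.9 - 9.774228325 = 11.12577168 g/L
Extraction % = 11.12577168 / 20.9 * 100
= 53.2334%


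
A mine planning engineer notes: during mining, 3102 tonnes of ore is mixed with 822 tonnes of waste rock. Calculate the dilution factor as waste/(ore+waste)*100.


Total material = ore + waste
= 3102 + 822 = 3924 tonnes
Dilution = waste / total * 100
= 822 / 3924 * 100
= 0.2094801223 * 100
= 20.948%

20.948%


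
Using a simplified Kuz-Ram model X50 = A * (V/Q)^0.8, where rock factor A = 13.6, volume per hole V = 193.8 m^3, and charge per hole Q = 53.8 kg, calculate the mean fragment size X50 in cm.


Compute V/Q:
V/Q = 193.8 / 53.8 = 3.602230483
Raise to the power 0.8:
(V/Q)^0.8 = 3.602230483^0.8 = 2.787771652
Multiply by A:
X50 = 13.6 * 2.787771652
= 37.9137 cm

37.9137 cm


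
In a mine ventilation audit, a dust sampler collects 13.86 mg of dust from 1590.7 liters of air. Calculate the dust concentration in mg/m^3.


8.7131 mg/m^3

Convert liters to m^3: 1 m^3 = 1000 L
Concentration = mass / volume * 1000
= 13.86 / 1590.7 * 1000
= 0.008713145156 * 1000
= 8.7131 mg/m^3


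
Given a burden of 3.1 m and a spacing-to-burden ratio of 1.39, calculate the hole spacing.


Spacing = burden * ratio
= 3.1 * 1.39
= 4.309 m

4.309 m


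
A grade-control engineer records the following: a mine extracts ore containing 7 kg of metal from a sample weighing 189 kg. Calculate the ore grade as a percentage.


Ore grade = (metal mass / ore mass) * 100
= (7 / 189) * 100
= 0.03703703704 * 100
= 3.7037%

3.7037%


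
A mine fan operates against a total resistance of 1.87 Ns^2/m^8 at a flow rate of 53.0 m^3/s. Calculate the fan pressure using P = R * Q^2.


Compute Q^2:
Q^2 = 53.0^2 = 2809.0
Compute pressure:
P = R * Q^2 = 1.87 * 2809.0
= 5252.83 Pa

5252.83 Pa


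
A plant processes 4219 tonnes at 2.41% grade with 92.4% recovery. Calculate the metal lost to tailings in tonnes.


Total metal in feed:
= 4219 * 2.41 / 100 = 101.6779 tonnes
Metal recovered:
= 101.6779 * 92.4 / 100 = 93.9503796 tonnes
Metal lost to tailings:
= 101.6779 - 93.9503796
= 7.7275 tonnes

7.7275 tonnes


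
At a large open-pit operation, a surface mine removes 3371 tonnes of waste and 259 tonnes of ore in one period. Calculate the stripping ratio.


13.0154

Stripping ratio = waste tonnage / ore tonnage
= 3371 / 259
= 13.0154


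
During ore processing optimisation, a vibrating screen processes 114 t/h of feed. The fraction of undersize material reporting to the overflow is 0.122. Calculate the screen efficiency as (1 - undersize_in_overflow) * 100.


Screen efficiency = (1 - fraction of undersize in overflow) * 100
= (1 - 0.122) * 100
= 0.878 * 100
= 87.8%

87.8%


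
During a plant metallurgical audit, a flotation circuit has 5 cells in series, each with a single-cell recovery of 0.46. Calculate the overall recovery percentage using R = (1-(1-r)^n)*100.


Complement of single-cell recovery:
1 - r = 1 - 0.46 = 0.54
Raise to power n:
(1 - r)^5 = 0.54^5 = 0.0459165024
Overall recovery:
R = (1 - 0.0459165024) * 100
= 95.4083%

95.4083%


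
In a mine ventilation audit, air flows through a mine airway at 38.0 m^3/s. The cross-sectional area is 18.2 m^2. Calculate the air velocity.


Velocity = flow rate / cross-sectional area
= 38.0 / 18.2
= 2.0879 m/s

2.0879 m/s


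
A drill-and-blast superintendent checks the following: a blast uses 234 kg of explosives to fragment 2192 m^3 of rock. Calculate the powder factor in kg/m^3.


0.1068 kg/m^3

Powder factor = explosive mass / rock volume
= 234 / 2192
= 0.1068 kg/m^3


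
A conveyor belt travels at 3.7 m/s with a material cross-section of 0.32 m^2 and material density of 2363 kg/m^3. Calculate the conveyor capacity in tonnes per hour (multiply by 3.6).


Volumetric flow = speed * area
= 3.7 * 0.32 = 1.184 m^3/s
Mass flow = volumetric * density
= 1.184 * 2363 = 2797.792 kg/s
Convert to t/h: multiply by 3.6
Capacity = 2797.792 * 3.6
= 10072.0512 t/h

10072.0512 t/h


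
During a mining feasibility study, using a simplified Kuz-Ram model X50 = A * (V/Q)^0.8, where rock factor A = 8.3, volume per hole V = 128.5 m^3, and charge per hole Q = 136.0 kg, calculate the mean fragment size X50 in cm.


7.9318 cm

Compute V/Q:
V/Q = 128.5 / 136.0 = 0.9448529412
Raise to the power 0.8:
(V/Q)^0.8 = 0.9448529412^0.8 = 0.9556335215
Multiply by A:
X50 = 8.3 * 0.9556335215
= 7.9318 cm


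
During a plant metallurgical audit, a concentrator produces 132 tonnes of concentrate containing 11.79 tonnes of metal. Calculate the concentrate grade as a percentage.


Grade = (metal in concentrate / concentrate mass) * 100
= (11.79 / 132) * 100
= 0.08931818182 * 100
= 8.9318%

8.9318%


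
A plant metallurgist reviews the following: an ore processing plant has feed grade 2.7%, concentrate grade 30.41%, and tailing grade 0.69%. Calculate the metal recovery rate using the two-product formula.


76.1728%

Using the two-product formula:
R = 100 * c * (f - t) / (f * (c - t))
Numerator = 100 * 30.41 * (2.7 - 0.69)
= 100 * 30.41 * 2.01
= 6112.41
Denominator = 2.7 * (30.41 - 0.69)
= 2.7 * 29.72
= 80.244
R = 6112.41 / 80.244
= 76.1728%


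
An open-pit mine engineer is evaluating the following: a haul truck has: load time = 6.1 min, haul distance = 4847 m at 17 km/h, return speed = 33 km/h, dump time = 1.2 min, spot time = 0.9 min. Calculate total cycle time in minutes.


Convert haul speed to m/min: 17 * 1000/60 = 283.3333333 m/min
Haul time = 4847 / 283.3333333 = 17.10705882 min
Convert return speed to m/min: 33 * 1000/60 = 550 m/min
Return time = 4847 / 550 = 8.812727273 min
Total cycle time:
= 6.1 + 17.10705882 + 1.2 + 8.812727273 + 0.9
= 34.1198 min

34.1198 min


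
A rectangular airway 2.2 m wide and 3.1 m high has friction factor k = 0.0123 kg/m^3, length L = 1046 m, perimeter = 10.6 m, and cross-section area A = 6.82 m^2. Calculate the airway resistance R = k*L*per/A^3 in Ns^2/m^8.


0.4299 Ns^2/m^8

Compute the numerator:
k * L * per = 0.0123 * 1046 * 10.6
= 136.37748
Compute the denominator:
A^3 = 6.82^3 = 317.214568
Resistance:
R = 136.37748 / 317.214568
= 0.4299 Ns^2/m^8


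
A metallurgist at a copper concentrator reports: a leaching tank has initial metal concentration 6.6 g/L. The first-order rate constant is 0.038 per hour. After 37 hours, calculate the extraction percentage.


Compute the exponent:
-k * t = -0.038 * 37 = -1.406
Remaining concentration:
C = 6.6 * exp(-1.406)
= 6.6 * 0.245121812
= 1.617803959 g/L
Extracted = 6.6 - 1.617803959 = 4.982196041 g/L
Extraction % = 4.982196041 / 6.6 * 100
= 75.4878%

75.4878%


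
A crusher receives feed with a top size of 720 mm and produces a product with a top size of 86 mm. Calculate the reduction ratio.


Reduction ratio = feed size / product size
= 720 / 86
= 8.3721

8.3721


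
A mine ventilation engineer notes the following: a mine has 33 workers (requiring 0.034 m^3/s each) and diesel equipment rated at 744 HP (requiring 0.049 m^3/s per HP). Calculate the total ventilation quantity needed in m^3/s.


37.578 m^3/s

Airflow for workers:
Q_people = 33 * 0.034 = 1.122 m^3/s
Airflow for diesel equipment:
Q_diesel = 744 * 0.049 = 36.456 m^3/s
Total ventilation:
Q_total = 1.122 + 36.456
= 37.578 m^3/s


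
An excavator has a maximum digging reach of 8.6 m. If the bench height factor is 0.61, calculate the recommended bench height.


5.246 m

Bench height = reach * factor
= 8.6 * 0.61
= 5.246 m


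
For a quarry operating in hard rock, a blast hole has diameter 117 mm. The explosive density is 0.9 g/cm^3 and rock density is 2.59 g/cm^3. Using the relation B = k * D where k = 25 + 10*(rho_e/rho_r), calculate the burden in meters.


First, compute k:
rho_e / rho_r = 0.9 / 2.59 = 0.3474903475
k = 25 + 10 * 0.3474903475 = 28.47490347
Then, compute burden:
B = k * D / 1000 = 28.47490347 * 117 / 1000
= 3331.563707 / 1000
= 3.3316 m

3.3316 m


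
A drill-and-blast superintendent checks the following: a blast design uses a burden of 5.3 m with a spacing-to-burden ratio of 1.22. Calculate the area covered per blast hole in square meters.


First, find the spacing:
Spacing = burden * ratio = 5.3 * 1.22
= 6.466 m
Then, calculate the area:
Area = burden * spacing = 5.3 * 6.466
= 34.2698 m^2

34.2698 m^2


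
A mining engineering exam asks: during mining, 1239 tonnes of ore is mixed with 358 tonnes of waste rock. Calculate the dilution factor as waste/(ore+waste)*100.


Total material = ore + waste
= 1239 + 358 = 1597 tonnes
Dilution = waste / total * 100
= 358 / 1597 * 100
= 0.2241703193 * 100
= 22.417%

22.417%


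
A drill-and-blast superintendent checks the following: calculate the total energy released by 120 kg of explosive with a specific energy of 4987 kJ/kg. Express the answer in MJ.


598.44 MJ

Energy = mass * specific_energy / 1000
= 120 * 4987 / 1000
= 598440 / 1000
= 598.44 MJ
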